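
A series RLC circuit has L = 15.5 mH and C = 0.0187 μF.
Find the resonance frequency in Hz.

Step 1 — Resonance condition Im(Z)=0 gives ω₀ = 1/√(LC).
Step 2 — ω₀ = 1/√(0.0155·1.87e-08) = 5.874e+04 rad/s.
Step 3 — f₀ = ω₀/(2π) = 9348 Hz.

f₀ = 9348 Hz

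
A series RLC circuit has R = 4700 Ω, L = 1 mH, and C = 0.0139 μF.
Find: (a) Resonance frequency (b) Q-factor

Step 1 — Resonance condition Im(Z)=0 gives ω₀ = 1/√(LC).
Step 2 — ω₀ = 1/√(0.001·1.39e-08) = 2.682e+05 rad/s.
Step 3 — f₀ = ω₀/(2π) = 4.269e+04 Hz.
Step 4 — Series Q: Q = ω₀L/R = 2.682e+05·0.001/4700 = 0.05707.

(a) f₀ = 4.269e+04 Hz  (b) Q = 0.05707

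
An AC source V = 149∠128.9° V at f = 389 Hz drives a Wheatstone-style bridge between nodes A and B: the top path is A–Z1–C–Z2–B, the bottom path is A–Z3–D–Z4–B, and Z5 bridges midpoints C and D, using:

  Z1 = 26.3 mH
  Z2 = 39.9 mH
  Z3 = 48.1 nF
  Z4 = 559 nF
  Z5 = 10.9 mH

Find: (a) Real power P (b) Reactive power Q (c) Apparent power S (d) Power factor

Step 1 — Angular frequency: ω = 2π·f = 2π·389 = 2444 rad/s.
Step 2 — Component impedances:
  Z1: Z = jωL = j·2444·0.0263 = 0 + j64.28 Ω
  Z2: Z = jωL = j·2444·0.0399 = 0 + j97.52 Ω
  Z3: Z = 1/(jωC) = -j/(ω·C) = 0 - j8506 Ω
  Z4: Z = 1/(jωC) = -j/(ω·C) = 0 - j731.9 Ω
  Z5: Z = jωL = j·2444·0.0109 = 0 + j26.64 Ω
Step 3 — Bridge requires nodal analysis (the Z5 bridge couples midpoints C and D, so the two paths cannot be reduced to a simple series/parallel combination). Setting node B to ground and injecting 1 A at node A, the 3-node admittance system at A, C, D solves to V_A = Z_AB = 0 + j177.9 Ω = 177.9∠90.0° Ω.
Step 4 — Source phasor: V = 149∠128.9° V = -93.57 + j116 V.
Step 5 — Current: I = V / Z = 0.6519 + j0.526 A = 0.8376∠38.9° A.
Step 6 — Complex power: S = V·I* = 0 + j124.8 VA.
Step 7 — Real power: P = Re(S) = 0 W.
Step 8 — Reactive power: Q = Im(S) = 124.8 VAR.
Step 9 — Apparent power: |S| = 124.8 VA.
Step 10 — Power factor: PF = P/|S| = 0 (lagging).

(a) P = 0 W  (b) Q = 124.8 VAR  (c) S = 124.8 VA  (d) PF = 0 (lagging)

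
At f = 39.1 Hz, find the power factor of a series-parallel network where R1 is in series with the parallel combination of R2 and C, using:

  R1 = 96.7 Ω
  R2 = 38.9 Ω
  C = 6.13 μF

Step 1 — Angular frequency: ω = 2π·f = 2π·39.1 = 245.7 rad/s.
Step 2 — Component impedances:
  R1: Z = R = 96.7 Ω
  R2: Z = R = 38.9 Ω
  C: Z = 1/(jωC) = -j/(ω·C) = 0 - j664 Ω
Step 3 — Parallel branch: R2 || C = 1/(1/R2 + 1/C) = 38.77 - j2.271 Ω.
Step 4 — Series with R1: Z_total = R1 + (R2 || C) = 135.5 - j2.271 Ω = 135.5∠-1.0° Ω.
Step 5 — Power factor: PF = cos(φ) = Re(Z)/|Z| = 135.47/135.49 = 0.9999.
Step 6 — Type: Im(Z) = -2.271 ⇒ leading (phase φ = -1.0°).

PF = 0.9999 (leading, φ = -1.0°)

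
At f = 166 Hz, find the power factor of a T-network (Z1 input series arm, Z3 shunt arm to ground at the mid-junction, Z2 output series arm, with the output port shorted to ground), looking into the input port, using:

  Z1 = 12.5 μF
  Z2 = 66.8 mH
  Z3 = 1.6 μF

Step 1 — Angular frequency: ω = 2π·f = 2π·166 = 1043 rad/s.
Step 2 — Component impedances:
  Z1: Z = 1/(jωC) = -j/(ω·C) = 0 - j76.7 Ω
  Z2: Z = jωL = j·1043·0.0668 = 0 + j69.67 Ω
  Z3: Z = 1/(jωC) = -j/(ω·C) = 0 - j599.2 Ω
Step 3 — With the output port shorted to ground, the output series arm Z2 runs from the junction to ground; the shunt arm Z3 also runs from the junction to ground. They appear in parallel: Z3 || Z2 = 0 + j78.84 Ω.
Step 4 — Series with input arm Z1: Z_in = Z1 + (Z3 || Z2) = 0 + j2.139 Ω = 2.139∠90.0° Ω.
Step 5 — Power factor: PF = cos(φ) = Re(Z)/|Z| = 0/2.139 = 0.
Step 6 — Type: Im(Z) = 2.139 ⇒ lagging (phase φ = 90.0°).

PF = 0 (lagging, φ = 90.0°)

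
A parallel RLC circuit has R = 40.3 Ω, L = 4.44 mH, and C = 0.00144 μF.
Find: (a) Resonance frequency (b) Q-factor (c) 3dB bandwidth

Step 1 — Resonance: ω₀ = 1/√(LC) = 1/√(0.00444·1.44e-09) = 3.955e+05 rad/s.
Step 2 — f₀ = ω₀/(2π) = 6.294e+04 Hz.
Step 3 — Parallel Q: Q = R/(ω₀L) = 40.3/(3.955e+05·0.00444) = 0.02295.
Step 4 — Bandwidth: Δω = ω₀/Q = 1.723e+07 rad/s; BW = Δω/(2π) = 2.743e+06 Hz.

(a) f₀ = 6.294e+04 Hz  (b) Q = 0.02295  (c) BW = 2.743e+06 Hz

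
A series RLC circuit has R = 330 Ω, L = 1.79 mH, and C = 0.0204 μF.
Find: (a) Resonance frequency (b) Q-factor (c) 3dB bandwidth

Step 1 — Resonance: ω₀ = 1/√(LC) = 1/√(0.00179·2.04e-08) = 1.655e+05 rad/s.
Step 2 — f₀ = ω₀/(2π) = 2.634e+04 Hz.
Step 3 — Series Q: Q = ω₀L/R = 1.655e+05·0.00179/330 = 0.8976.
Step 4 — Bandwidth: Δω = ω₀/Q = 1.844e+05 rad/s; BW = Δω/(2π) = 2.934e+04 Hz.

(a) f₀ = 2.634e+04 Hz  (b) Q = 0.8976  (c) BW = 2.934e+04 Hz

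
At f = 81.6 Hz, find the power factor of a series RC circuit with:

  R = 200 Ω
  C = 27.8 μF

Step 1 — Angular frequency: ω = 2π·f = 2π·81.6 = 512.7 rad/s.
Step 2 — Component impedances:
  R: Z = R = 200 Ω
  C: Z = 1/(jωC) = -j/(ω·C) = 0 - j70.16 Ω
Step 3 — Series combination: Z_total = R + C = 200 - j70.16 Ω = 211.9∠-19.3° Ω.
Step 4 — Power factor: PF = cos(φ) = Re(Z)/|Z| = 200/211.95 = 0.9436.
Step 5 — Type: Im(Z) = -70.16 ⇒ leading (phase φ = -19.3°).

PF = 0.9436 (leading, φ = -19.3°)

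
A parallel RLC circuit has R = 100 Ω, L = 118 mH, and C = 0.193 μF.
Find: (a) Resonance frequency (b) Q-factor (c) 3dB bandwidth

Step 1 — Resonance: ω₀ = 1/√(LC) = 1/√(0.118·1.93e-07) = 6626 rad/s.
Step 2 — f₀ = ω₀/(2π) = 1055 Hz.
Step 3 — Parallel Q: Q = R/(ω₀L) = 100/(6626·0.118) = 0.1279.
Step 4 — Bandwidth: Δω = ω₀/Q = 5.181e+04 rad/s; BW = Δω/(2π) = 8246 Hz.

(a) f₀ = 1055 Hz  (b) Q = 0.1279  (c) BW = 8246 Hz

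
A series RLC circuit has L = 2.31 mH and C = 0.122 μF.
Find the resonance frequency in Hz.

Step 1 — Resonance condition Im(Z)=0 gives ω₀ = 1/√(LC).
Step 2 — ω₀ = 1/√(0.00231·1.22e-07) = 5.957e+04 rad/s.
Step 3 — f₀ = ω₀/(2π) = 9481 Hz.

f₀ = 9481 Hz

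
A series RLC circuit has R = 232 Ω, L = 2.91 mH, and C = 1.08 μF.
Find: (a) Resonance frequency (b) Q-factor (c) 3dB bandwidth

Step 1 — Resonance: ω₀ = 1/√(LC) = 1/√(0.00291·1.08e-06) = 1.784e+04 rad/s.
Step 2 — f₀ = ω₀/(2π) = 2839 Hz.
Step 3 — Series Q: Q = ω₀L/R = 1.784e+04·0.00291/232 = 0.2237.
Step 4 — Bandwidth: Δω = ω₀/Q = 7.973e+04 rad/s; BW = Δω/(2π) = 1.269e+04 Hz.

(a) f₀ = 2839 Hz  (b) Q = 0.2237  (c) BW = 1.269e+04 Hz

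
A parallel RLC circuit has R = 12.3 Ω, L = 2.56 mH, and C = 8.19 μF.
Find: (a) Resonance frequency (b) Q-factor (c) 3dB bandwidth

Step 1 — Resonance: ω₀ = 1/√(LC) = 1/√(0.00256·8.19e-06) = 6906 rad/s.
Step 2 — f₀ = ω₀/(2π) = 1099 Hz.
Step 3 — Parallel Q: Q = R/(ω₀L) = 12.3/(6906·0.00256) = 0.6957.
Step 4 — Bandwidth: Δω = ω₀/Q = 9927 rad/s; BW = Δω/(2π) = 1580 Hz.

(a) f₀ = 1099 Hz  (b) Q = 0.6957  (c) BW = 1580 Hz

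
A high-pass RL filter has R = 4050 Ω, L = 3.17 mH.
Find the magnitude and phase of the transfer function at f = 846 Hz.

Step 1 — Angular frequency: ω = 2π·846 = 5316 rad/s.
Step 2 — Transfer function: H(jω) = jωL/(R + jωL).
Step 3 — Numerator jωL = j·16.85; denominator R + jωL = 4050 + j16.85.
Step 4 — H = 1.731e-05 + j0.004161.
Step 5 — Magnitude: |H| = 0.004161 (-47.6 dB); phase: φ = 89.8°.

|H| = 0.004161 (-47.6 dB), φ = 89.8°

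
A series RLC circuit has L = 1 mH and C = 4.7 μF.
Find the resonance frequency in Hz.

Step 1 — Resonance condition Im(Z)=0 gives ω₀ = 1/√(LC).
Step 2 — ω₀ = 1/√(0.001·4.7e-06) = 1.459e+04 rad/s.
Step 3 — f₀ = ω₀/(2π) = 2322 Hz.

f₀ = 2322 Hz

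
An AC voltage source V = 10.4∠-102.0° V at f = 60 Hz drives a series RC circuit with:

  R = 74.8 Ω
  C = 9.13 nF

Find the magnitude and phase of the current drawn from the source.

Step 1 — Angular frequency: ω = 2π·f = 2π·60 = 377 rad/s.
Step 2 — Component impedances:
  R: Z = R = 74.8 Ω
  C: Z = 1/(jωC) = -j/(ω·C) = 0 - j2.905e+05 Ω
Step 3 — Series combination: Z_total = R + C = 74.8 - j2.905e+05 Ω = 2.905e+05∠-90.0° Ω.
Step 4 — Source phasor: V = 10.4∠-102.0° V = -2.162 - j10.17 V.
Step 5 — Ohm's law: I = V / Z_total = (-2.162 - j10.17) / (74.8 - j2.905e+05) = 3.501e-05 - j7.451e-06 A.
Step 6 — Convert to polar: |I| = 3.58e-05 A, ∠I = -12.0°.

I = 3.58e-05∠-12.0° A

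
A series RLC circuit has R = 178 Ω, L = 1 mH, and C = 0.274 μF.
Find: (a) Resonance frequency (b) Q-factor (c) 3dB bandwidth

Step 1 — Resonance: ω₀ = 1/√(LC) = 1/√(0.001·2.74e-07) = 6.041e+04 rad/s.
Step 2 — f₀ = ω₀/(2π) = 9615 Hz.
Step 3 — Series Q: Q = ω₀L/R = 6.041e+04·0.001/178 = 0.3394.
Step 4 — Bandwidth: Δω = ω₀/Q = 1.78e+05 rad/s; BW = Δω/(2π) = 2.833e+04 Hz.

(a) f₀ = 9615 Hz  (b) Q = 0.3394  (c) BW = 2.833e+04 Hz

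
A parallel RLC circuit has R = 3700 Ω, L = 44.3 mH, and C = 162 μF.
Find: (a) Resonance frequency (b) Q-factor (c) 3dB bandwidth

Step 1 — Resonance: ω₀ = 1/√(LC) = 1/√(0.0443·0.000162) = 373.3 rad/s.
Step 2 — f₀ = ω₀/(2π) = 59.41 Hz.
Step 3 — Parallel Q: Q = R/(ω₀L) = 3700/(373.3·0.0443) = 223.7.
Step 4 — Bandwidth: Δω = ω₀/Q = 1.668 rad/s; BW = Δω/(2π) = 0.2655 Hz.

(a) f₀ = 59.41 Hz  (b) Q = 223.7  (c) BW = 0.2655 Hz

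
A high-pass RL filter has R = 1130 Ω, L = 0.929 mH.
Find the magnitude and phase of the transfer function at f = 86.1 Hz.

Step 1 — Angular frequency: ω = 2π·86.1 = 541 rad/s.
Step 2 — Transfer function: H(jω) = jωL/(R + jωL).
Step 3 — Numerator jωL = j·0.5026; denominator R + jωL = 1130 + j0.5026.
Step 4 — H = 1.978e-07 + j0.0004448.
Step 5 — Magnitude: |H| = 0.0004448 (-67.0 dB); phase: φ = 90.0°.

|H| = 0.0004448 (-67.0 dB), φ = 90.0°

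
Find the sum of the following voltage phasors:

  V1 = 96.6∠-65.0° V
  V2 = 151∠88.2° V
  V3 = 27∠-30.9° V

Step 1 — Convert each phasor to rectangular form:
  V1 = 96.6·(cos(-65.0°) + j·sin(-65.0°)) = 40.82 - j87.55 V
  V2 = 151·(cos(88.2°) + j·sin(88.2°)) = 4.743 + j150.9 V
  V3 = 27·(cos(-30.9°) + j·sin(-30.9°)) = 23.17 - j13.87 V
Step 2 — Sum components: V_total = 68.74 + j49.51 V.
Step 3 — Convert to polar: |V_total| = 84.71 V, ∠V_total = 35.8°.

V_total = 84.71∠35.8° V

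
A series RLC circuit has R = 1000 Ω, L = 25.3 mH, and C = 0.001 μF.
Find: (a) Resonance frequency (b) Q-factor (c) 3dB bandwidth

Step 1 — Resonance: ω₀ = 1/√(LC) = 1/√(0.0253·1e-09) = 1.988e+05 rad/s.
Step 2 — f₀ = ω₀/(2π) = 3.164e+04 Hz.
Step 3 — Series Q: Q = ω₀L/R = 1.988e+05·0.0253/1000 = 5.03.
Step 4 — Bandwidth: Δω = ω₀/Q = 3.953e+04 rad/s; BW = Δω/(2π) = 6291 Hz.

(a) f₀ = 3.164e+04 Hz  (b) Q = 5.03  (c) BW = 6291 Hz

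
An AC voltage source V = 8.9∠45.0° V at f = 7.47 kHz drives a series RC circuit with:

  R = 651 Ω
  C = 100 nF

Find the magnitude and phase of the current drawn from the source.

Step 1 — Angular frequency: ω = 2π·f = 2π·7470 = 4.694e+04 rad/s.
Step 2 — Component impedances:
  R: Z = R = 651 Ω
  C: Z = 1/(jωC) = -j/(ω·C) = 0 - j213.1 Ω
Step 3 — Series combination: Z_total = R + C = 651 - j213.1 Ω = 685∠-18.1° Ω.
Step 4 — Source phasor: V = 8.9∠45.0° V = 6.293 + j6.293 V.
Step 5 — Ohm's law: I = V / Z_total = (6.293 + j6.293) / (651 - j213.1) = 0.005874 + j0.01159 A.
Step 6 — Convert to polar: |I| = 0.01299 A, ∠I = 63.1°.

I = 0.01299∠63.1° A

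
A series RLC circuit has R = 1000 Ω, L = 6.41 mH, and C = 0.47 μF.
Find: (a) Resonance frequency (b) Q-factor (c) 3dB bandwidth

Step 1 — Resonance: ω₀ = 1/√(LC) = 1/√(0.00641·4.7e-07) = 1.822e+04 rad/s.
Step 2 — f₀ = ω₀/(2π) = 2900 Hz.
Step 3 — Series Q: Q = ω₀L/R = 1.822e+04·0.00641/1000 = 0.1168.
Step 4 — Bandwidth: Δω = ω₀/Q = 1.56e+05 rad/s; BW = Δω/(2π) = 2.483e+04 Hz.

(a) f₀ = 2900 Hz  (b) Q = 0.1168  (c) BW = 2.483e+04 Hz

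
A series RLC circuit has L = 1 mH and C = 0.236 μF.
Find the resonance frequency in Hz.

Step 1 — Resonance condition Im(Z)=0 gives ω₀ = 1/√(LC).
Step 2 — ω₀ = 1/√(0.001·2.36e-07) = 6.509e+04 rad/s.
Step 3 — f₀ = ω₀/(2π) = 1.036e+04 Hz.

f₀ = 1.036e+04 Hz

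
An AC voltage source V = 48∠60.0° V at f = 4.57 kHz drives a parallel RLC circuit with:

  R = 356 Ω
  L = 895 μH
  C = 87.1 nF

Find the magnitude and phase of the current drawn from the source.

Step 1 — Angular frequency: ω = 2π·f = 2π·4570 = 2.871e+04 rad/s.
Step 2 — Component impedances:
  R: Z = R = 356 Ω
  L: Z = jωL = j·2.871e+04·0.000895 = 0 + j25.7 Ω
  C: Z = 1/(jωC) = -j/(ω·C) = 0 - j399.8 Ω
Step 3 — Parallel combination: 1/Z_total = 1/R + 1/L + 1/C; Z_total = 2.106 + j27.3 Ω = 27.38∠85.6° Ω.
Step 4 — Source phasor: V = 48∠60.0° V = 24 + j41.57 V.
Step 5 — Ohm's law: I = V / Z_total = (24 + j41.57) / (2.106 + j27.3) = 1.581 - j0.7571 A.
Step 6 — Convert to polar: |I| = 1.753 A, ∠I = -25.6°.

I = 1.753∠-25.6° A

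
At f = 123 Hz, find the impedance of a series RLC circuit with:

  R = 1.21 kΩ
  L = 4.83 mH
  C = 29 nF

Step 1 — Angular frequency: ω = 2π·f = 2π·123 = 772.8 rad/s.
Step 2 — Component impedances:
  R: Z = R = 1210 Ω
  L: Z = jωL = j·772.8·0.00483 = 0 + j3.733 Ω
  C: Z = 1/(jωC) = -j/(ω·C) = 0 - j4.462e+04 Ω
Step 3 — Series combination: Z_total = R + L + C = 1210 - j4.461e+04 Ω = 4.463e+04∠-88.4° Ω.

Z = 1210 - j4.461e+04 Ω = 4.463e+04∠-88.4° Ω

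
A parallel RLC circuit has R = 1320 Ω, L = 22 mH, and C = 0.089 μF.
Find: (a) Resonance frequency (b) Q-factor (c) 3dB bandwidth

Step 1 — Resonance: ω₀ = 1/√(LC) = 1/√(0.022·8.9e-08) = 2.26e+04 rad/s.
Step 2 — f₀ = ω₀/(2π) = 3597 Hz.
Step 3 — Parallel Q: Q = R/(ω₀L) = 1320/(2.26e+04·0.022) = 2.655.
Step 4 — Bandwidth: Δω = ω₀/Q = 8512 rad/s; BW = Δω/(2π) = 1355 Hz.

(a) f₀ = 3597 Hz  (b) Q = 2.655  (c) BW = 1355 Hz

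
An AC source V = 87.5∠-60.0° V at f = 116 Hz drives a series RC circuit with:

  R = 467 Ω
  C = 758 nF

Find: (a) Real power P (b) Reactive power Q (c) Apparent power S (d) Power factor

Step 1 — Angular frequency: ω = 2π·f = 2π·116 = 728.8 rad/s.
Step 2 — Component impedances:
  R: Z = R = 467 Ω
  C: Z = 1/(jωC) = -j/(ω·C) = 0 - j1810 Ω
Step 3 — Series combination: Z_total = R + C = 467 - j1810 Ω = 1869∠-75.5° Ω.
Step 4 — Source phasor: V = 87.5∠-60.0° V = 43.75 - j75.78 V.
Step 5 — Current: I = V / Z = 0.0451 + j0.01253 A = 0.04681∠15.5° A.
Step 6 — Complex power: S = V·I* = 1.023 - j3.966 VA.
Step 7 — Real power: P = Re(S) = 1.023 W.
Step 8 — Reactive power: Q = Im(S) = -3.966 VAR.
Step 9 — Apparent power: |S| = 4.096 VA.
Step 10 — Power factor: PF = P/|S| = 0.2498 (leading).

(a) P = 1.023 W  (b) Q = -3.966 VAR  (c) S = 4.096 VA  (d) PF = 0.2498 (leading)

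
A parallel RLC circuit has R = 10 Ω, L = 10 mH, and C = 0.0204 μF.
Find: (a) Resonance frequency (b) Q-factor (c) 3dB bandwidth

Step 1 — Resonance: ω₀ = 1/√(LC) = 1/√(0.01·2.04e-08) = 7.001e+04 rad/s.
Step 2 — f₀ = ω₀/(2π) = 1.114e+04 Hz.
Step 3 — Parallel Q: Q = R/(ω₀L) = 10/(7.001e+04·0.01) = 0.01428.
Step 4 — Bandwidth: Δω = ω₀/Q = 4.902e+06 rad/s; BW = Δω/(2π) = 7.802e+05 Hz.

(a) f₀ = 1.114e+04 Hz  (b) Q = 0.01428  (c) BW = 7.802e+05 Hz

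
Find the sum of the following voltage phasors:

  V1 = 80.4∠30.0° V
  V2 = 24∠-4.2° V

Step 1 — Convert each phasor to rectangular form:
  V1 = 80.4·(cos(30.0°) + j·sin(30.0°)) = 69.63 + j40.2 V
  V2 = 24·(cos(-4.2°) + j·sin(-4.2°)) = 23.94 - j1.758 V
Step 2 — Sum components: V_total = 93.56 + j38.44 V.
Step 3 — Convert to polar: |V_total| = 101.2 V, ∠V_total = 22.3°.

V_total = 101.2∠22.3° V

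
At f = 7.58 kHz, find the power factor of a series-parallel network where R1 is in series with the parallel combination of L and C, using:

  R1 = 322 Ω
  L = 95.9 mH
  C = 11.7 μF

Step 1 — Angular frequency: ω = 2π·f = 2π·7580 = 4.763e+04 rad/s.
Step 2 — Component impedances:
  R1: Z = R = 322 Ω
  L: Z = jωL = j·4.763e+04·0.0959 = 0 + j4567 Ω
  C: Z = 1/(jωC) = -j/(ω·C) = 0 - j1.795 Ω
Step 3 — Parallel branch: L || C = 1/(1/L + 1/C) = 0 - j1.795 Ω.
Step 4 — Series with R1: Z_total = R1 + (L || C) = 322 - j1.795 Ω = 322∠-0.3° Ω.
Step 5 — Power factor: PF = cos(φ) = Re(Z)/|Z| = 322/322 = 1.
Step 6 — Type: Im(Z) = -1.795 ⇒ leading (phase φ = -0.3°).

PF = 1 (leading, φ = -0.3°)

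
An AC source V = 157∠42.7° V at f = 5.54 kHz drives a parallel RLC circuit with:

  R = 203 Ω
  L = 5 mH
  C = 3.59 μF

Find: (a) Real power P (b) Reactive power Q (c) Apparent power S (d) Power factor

Step 1 — Angular frequency: ω = 2π·f = 2π·5540 = 3.481e+04 rad/s.
Step 2 — Component impedances:
  R: Z = R = 203 Ω
  L: Z = jωL = j·3.481e+04·0.005 = 0 + j174 Ω
  C: Z = 1/(jωC) = -j/(ω·C) = 0 - j8.002 Ω
Step 3 — Parallel combination: 1/Z_total = 1/R + 1/L + 1/C; Z_total = 0.346 - j8.374 Ω = 8.381∠-87.6° Ω.
Step 4 — Source phasor: V = 157∠42.7° V = 115.4 + j106.5 V.
Step 5 — Current: I = V / Z = -12.12 + j14.28 A = 18.73∠130.3° A.
Step 6 — Complex power: S = V·I* = 121.4 - j2939 VA.
Step 7 — Real power: P = Re(S) = 121.4 W.
Step 8 — Reactive power: Q = Im(S) = -2939 VAR.
Step 9 — Apparent power: |S| = 2941 VA.
Step 10 — Power factor: PF = P/|S| = 0.04128 (leading).

(a) P = 121.4 W  (b) Q = -2939 VAR  (c) S = 2941 VA  (d) PF = 0.04128 (leading)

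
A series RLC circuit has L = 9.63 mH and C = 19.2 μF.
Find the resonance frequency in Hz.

Step 1 — Resonance condition Im(Z)=0 gives ω₀ = 1/√(LC).
Step 2 — ω₀ = 1/√(0.00963·1.92e-05) = 2326 rad/s.
Step 3 — f₀ = ω₀/(2π) = 370.1 Hz.

f₀ = 370.1 Hz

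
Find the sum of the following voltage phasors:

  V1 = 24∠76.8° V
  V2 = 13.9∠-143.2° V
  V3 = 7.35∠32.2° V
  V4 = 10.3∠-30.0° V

Step 1 — Convert each phasor to rectangular form:
  V1 = 24·(cos(76.8°) + j·sin(76.8°)) = 5.48 + j23.37 V
  V2 = 13.9·(cos(-143.2°) + j·sin(-143.2°)) = -11.13 - j8.326 V
  V3 = 7.35·(cos(32.2°) + j·sin(32.2°)) = 6.22 + j3.917 V
  V4 = 10.3·(cos(-30.0°) + j·sin(-30.0°)) = 8.92 - j5.15 V
Step 2 — Sum components: V_total = 9.49 + j13.81 V.
Step 3 — Convert to polar: |V_total| = 16.75 V, ∠V_total = 55.5°.

V_total = 16.75∠55.5° V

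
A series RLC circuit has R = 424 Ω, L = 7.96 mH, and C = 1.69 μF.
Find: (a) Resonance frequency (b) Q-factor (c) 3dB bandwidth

Step 1 — Resonance: ω₀ = 1/√(LC) = 1/√(0.00796·1.69e-06) = 8622 rad/s.
Step 2 — f₀ = ω₀/(2π) = 1372 Hz.
Step 3 — Series Q: Q = ω₀L/R = 8622·0.00796/424 = 0.1619.
Step 4 — Bandwidth: Δω = ω₀/Q = 5.327e+04 rad/s; BW = Δω/(2π) = 8478 Hz.

(a) f₀ = 1372 Hz  (b) Q = 0.1619  (c) BW = 8478 Hz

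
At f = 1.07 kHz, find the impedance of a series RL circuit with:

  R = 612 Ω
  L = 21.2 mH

Step 1 — Angular frequency: ω = 2π·f = 2π·1070 = 6723 rad/s.
Step 2 — Component impedances:
  R: Z = R = 612 Ω
  L: Z = jωL = j·6723·0.0212 = 0 + j142.5 Ω
Step 3 — Series combination: Z_total = R + L = 612 + j142.5 Ω = 628.4∠13.1° Ω.

Z = 612 + j142.5 Ω = 628.4∠13.1° Ω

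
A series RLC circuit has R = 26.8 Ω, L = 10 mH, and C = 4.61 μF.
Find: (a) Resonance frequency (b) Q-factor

Step 1 — Resonance condition Im(Z)=0 gives ω₀ = 1/√(LC).
Step 2 — ω₀ = 1/√(0.01·4.61e-06) = 4657 rad/s.
Step 3 — f₀ = ω₀/(2π) = 741.3 Hz.
Step 4 — Series Q: Q = ω₀L/R = 4657·0.01/26.8 = 1.738.

(a) f₀ = 741.3 Hz  (b) Q = 1.738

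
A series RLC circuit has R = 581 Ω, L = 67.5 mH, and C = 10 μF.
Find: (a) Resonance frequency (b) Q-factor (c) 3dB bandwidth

Step 1 — Resonance condition Im(Z)=0 gives ω₀ = 1/√(LC).
Step 2 — ω₀ = 1/√(0.0675·1e-05) = 1217 rad/s.
Step 3 — f₀ = ω₀/(2π) = 193.7 Hz.
Step 4 — Series Q: Q = ω₀L/R = 1217·0.0675/581 = 0.1414.
Step 5 — 3dB bandwidth: Δω = ω₀/Q = 8607 rad/s; BW = Δω/(2π) = 1370 Hz.

(a) f₀ = 193.7 Hz  (b) Q = 0.1414  (c) BW = 1370 Hz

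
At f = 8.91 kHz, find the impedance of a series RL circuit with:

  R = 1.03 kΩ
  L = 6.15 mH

Step 1 — Angular frequency: ω = 2π·f = 2π·8910 = 5.598e+04 rad/s.
Step 2 — Component impedances:
  R: Z = R = 1030 Ω
  L: Z = jωL = j·5.598e+04·0.00615 = 0 + j344.3 Ω
Step 3 — Series combination: Z_total = R + L = 1030 + j344.3 Ω = 1086∠18.5° Ω.

Z = 1030 + j344.3 Ω = 1086∠18.5° Ω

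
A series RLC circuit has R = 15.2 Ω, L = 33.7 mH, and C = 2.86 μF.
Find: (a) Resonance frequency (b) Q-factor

Step 1 — Resonance condition Im(Z)=0 gives ω₀ = 1/√(LC).
Step 2 — ω₀ = 1/√(0.0337·2.86e-06) = 3221 rad/s.
Step 3 — f₀ = ω₀/(2π) = 512.7 Hz.
Step 4 — Series Q: Q = ω₀L/R = 3221·0.0337/15.2 = 7.141.

(a) f₀ = 512.7 Hz  (b) Q = 7.141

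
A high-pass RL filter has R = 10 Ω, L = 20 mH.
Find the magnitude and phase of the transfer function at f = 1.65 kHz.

Step 1 — Angular frequency: ω = 2π·1650 = 1.037e+04 rad/s.
Step 2 — Transfer function: H(jω) = jωL/(R + jωL).
Step 3 — Numerator jωL = j·207.3; denominator R + jωL = 10 + j207.3.
Step 4 — H = 0.9977 + j0.04812.
Step 5 — Magnitude: |H| = 0.9988 (-0.0 dB); phase: φ = 2.8°.

|H| = 0.9988 (-0.0 dB), φ = 2.8°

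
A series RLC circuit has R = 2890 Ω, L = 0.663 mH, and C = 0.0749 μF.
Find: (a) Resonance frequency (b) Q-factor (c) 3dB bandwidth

Step 1 — Resonance: ω₀ = 1/√(LC) = 1/√(0.000663·7.49e-08) = 1.419e+05 rad/s.
Step 2 — f₀ = ω₀/(2π) = 2.259e+04 Hz.
Step 3 — Series Q: Q = ω₀L/R = 1.419e+05·0.000663/2890 = 0.03256.
Step 4 — Bandwidth: Δω = ω₀/Q = 4.359e+06 rad/s; BW = Δω/(2π) = 6.938e+05 Hz.

(a) f₀ = 2.259e+04 Hz  (b) Q = 0.03256  (c) BW = 6.938e+05 Hz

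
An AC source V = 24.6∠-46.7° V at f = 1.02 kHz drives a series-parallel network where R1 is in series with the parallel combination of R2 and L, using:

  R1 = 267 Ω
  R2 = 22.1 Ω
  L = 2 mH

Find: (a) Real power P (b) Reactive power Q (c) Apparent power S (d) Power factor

Step 1 — Angular frequency: ω = 2π·f = 2π·1020 = 6409 rad/s.
Step 2 — Component impedances:
  R1: Z = R = 267 Ω
  R2: Z = R = 22.1 Ω
  L: Z = jωL = j·6409·0.002 = 0 + j12.82 Ω
Step 3 — Parallel branch: R2 || L = 1/(1/R2 + 1/L) = 5.563 + j9.591 Ω.
Step 4 — Series with R1: Z_total = R1 + (R2 || L) = 272.6 + j9.591 Ω = 272.7∠2.0° Ω.
Step 5 — Source phasor: V = 24.6∠-46.7° V = 16.87 - j17.9 V.
Step 6 — Current: I = V / Z = 0.05951 - j0.06778 A = 0.0902∠-48.7° A.
Step 7 — Complex power: S = V·I* = 2.218 + j0.07803 VA.
Step 8 — Real power: P = Re(S) = 2.218 W.
Step 9 — Reactive power: Q = Im(S) = 0.07803 VAR.
Step 10 — Apparent power: |S| = 2.219 VA.
Step 11 — Power factor: PF = P/|S| = 0.9994 (lagging).

(a) P = 2.218 W  (b) Q = 0.07803 VAR  (c) S = 2.219 VA  (d) PF = 0.9994 (lagging)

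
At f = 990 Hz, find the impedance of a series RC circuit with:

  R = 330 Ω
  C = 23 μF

Step 1 — Angular frequency: ω = 2π·f = 2π·990 = 6220 rad/s.
Step 2 — Component impedances:
  R: Z = R = 330 Ω
  C: Z = 1/(jωC) = -j/(ω·C) = 0 - j6.99 Ω
Step 3 — Series combination: Z_total = R + C = 330 - j6.99 Ω = 330.1∠-1.2° Ω.

Z = 330 - j6.99 Ω = 330.1∠-1.2° Ω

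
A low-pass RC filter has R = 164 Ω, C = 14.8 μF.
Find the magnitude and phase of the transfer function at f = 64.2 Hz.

Step 1 — Angular frequency: ω = 2π·64.2 = 403.4 rad/s.
Step 2 — Transfer function: H(jω) = 1/(1 + jωRC).
Step 3 — Denominator: 1 + jωRC = 1 + j·403.4·164·1.48e-05 = 1 + j0.9791.
Step 4 — H = 0.5106 - j0.4999.
Step 5 — Magnitude: |H| = 0.7145 (-2.9 dB); phase: φ = -44.4°.

|H| = 0.7145 (-2.9 dB), φ = -44.4°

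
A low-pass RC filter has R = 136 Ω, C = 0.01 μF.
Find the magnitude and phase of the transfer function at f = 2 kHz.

Step 1 — Angular frequency: ω = 2π·2000 = 1.257e+04 rad/s.
Step 2 — Transfer function: H(jω) = 1/(1 + jωRC).
Step 3 — Denominator: 1 + jωRC = 1 + j·1.257e+04·136·1e-08 = 1 + j0.01709.
Step 4 — H = 0.9997 - j0.01709.
Step 5 — Magnitude: |H| = 0.9999 (-0.0 dB); phase: φ = -1.0°.

|H| = 0.9999 (-0.0 dB), φ = -1.0°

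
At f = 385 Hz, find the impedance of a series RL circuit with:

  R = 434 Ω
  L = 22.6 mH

Step 1 — Angular frequency: ω = 2π·f = 2π·385 = 2419 rad/s.
Step 2 — Component impedances:
  R: Z = R = 434 Ω
  L: Z = jωL = j·2419·0.0226 = 0 + j54.67 Ω
Step 3 — Series combination: Z_total = R + L = 434 + j54.67 Ω = 437.4∠7.2° Ω.

Z = 434 + j54.67 Ω = 437.4∠7.2° Ω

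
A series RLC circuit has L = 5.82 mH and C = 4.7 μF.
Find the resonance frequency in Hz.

Step 1 — Resonance condition Im(Z)=0 gives ω₀ = 1/√(LC).
Step 2 — ω₀ = 1/√(0.00582·4.7e-06) = 6046 rad/s.
Step 3 — f₀ = ω₀/(2π) = 962.3 Hz.

f₀ = 962.3 Hz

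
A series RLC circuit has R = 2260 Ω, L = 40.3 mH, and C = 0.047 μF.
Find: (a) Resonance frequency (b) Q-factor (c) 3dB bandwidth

Step 1 — Resonance: ω₀ = 1/√(LC) = 1/√(0.0403·4.7e-08) = 2.298e+04 rad/s.
Step 2 — f₀ = ω₀/(2π) = 3657 Hz.
Step 3 — Series Q: Q = ω₀L/R = 2.298e+04·0.0403/2260 = 0.4097.
Step 4 — Bandwidth: Δω = ω₀/Q = 5.608e+04 rad/s; BW = Δω/(2π) = 8925 Hz.

(a) f₀ = 3657 Hz  (b) Q = 0.4097  (c) BW = 8925 Hz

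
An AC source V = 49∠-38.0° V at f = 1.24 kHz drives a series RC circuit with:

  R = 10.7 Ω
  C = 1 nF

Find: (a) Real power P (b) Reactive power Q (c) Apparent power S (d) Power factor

Step 1 — Angular frequency: ω = 2π·f = 2π·1240 = 7791 rad/s.
Step 2 — Component impedances:
  R: Z = R = 10.7 Ω
  C: Z = 1/(jωC) = -j/(ω·C) = 0 - j1.284e+05 Ω
Step 3 — Series combination: Z_total = R + C = 10.7 - j1.284e+05 Ω = 1.284e+05∠-90.0° Ω.
Step 4 — Source phasor: V = 49∠-38.0° V = 38.61 - j30.17 V.
Step 5 — Current: I = V / Z = 0.0002351 + j0.0003008 A = 0.0003818∠52.0° A.
Step 6 — Complex power: S = V·I* = 1.559e-06 - j0.01871 VA.
Step 7 — Real power: P = Re(S) = 1.559e-06 W.
Step 8 — Reactive power: Q = Im(S) = -0.01871 VAR.
Step 9 — Apparent power: |S| = 0.01871 VA.
Step 10 — Power factor: PF = P/|S| = 8.337e-05 (leading).

(a) P = 1.559e-06 W  (b) Q = -0.01871 VAR  (c) S = 0.01871 VA  (d) PF = 8.337e-05 (leading)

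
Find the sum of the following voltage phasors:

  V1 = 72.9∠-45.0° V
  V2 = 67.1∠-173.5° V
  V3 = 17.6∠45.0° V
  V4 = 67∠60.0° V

Step 1 — Convert each phasor to rectangular form:
  V1 = 72.9·(cos(-45.0°) + j·sin(-45.0°)) = 51.55 - j51.55 V
  V2 = 67.1·(cos(-173.5°) + j·sin(-173.5°)) = -66.67 - j7.596 V
  V3 = 17.6·(cos(45.0°) + j·sin(45.0°)) = 12.45 + j12.45 V
  V4 = 67·(cos(60.0°) + j·sin(60.0°)) = 33.5 + j58.02 V
Step 2 — Sum components: V_total = 30.82 + j11.32 V.
Step 3 — Convert to polar: |V_total| = 32.84 V, ∠V_total = 20.2°.

V_total = 32.84∠20.2° V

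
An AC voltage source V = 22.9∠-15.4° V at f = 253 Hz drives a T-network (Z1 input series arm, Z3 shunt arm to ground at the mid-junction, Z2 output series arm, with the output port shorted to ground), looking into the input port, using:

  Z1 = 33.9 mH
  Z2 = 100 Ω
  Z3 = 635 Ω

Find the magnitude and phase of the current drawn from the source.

Step 1 — Angular frequency: ω = 2π·f = 2π·253 = 1590 rad/s.
Step 2 — Component impedances:
  Z1: Z = jωL = j·1590·0.0339 = 0 + j53.89 Ω
  Z2: Z = R = 100 Ω
  Z3: Z = R = 635 Ω
Step 3 — With the output port shorted to ground, the output series arm Z2 runs from the junction to ground; the shunt arm Z3 also runs from the junction to ground. They appear in parallel: Z3 || Z2 = 86.39 Ω.
Step 4 — Series with input arm Z1: Z_in = Z1 + (Z3 || Z2) = 86.39 + j53.89 Ω = 101.8∠32.0° Ω.
Step 5 — Source phasor: V = 22.9∠-15.4° V = 22.08 - j6.081 V.
Step 6 — Ohm's law: I = V / Z_total = (22.08 - j6.081) / (86.39 + j53.89) = 0.1524 - j0.1654 A.
Step 7 — Convert to polar: |I| = 0.2249 A, ∠I = -47.4°.

I = 0.2249∠-47.4° A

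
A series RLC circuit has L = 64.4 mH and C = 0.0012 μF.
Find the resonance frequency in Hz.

Step 1 — Resonance condition Im(Z)=0 gives ω₀ = 1/√(LC).
Step 2 — ω₀ = 1/√(0.0644·1.2e-09) = 1.138e+05 rad/s.
Step 3 — f₀ = ω₀/(2π) = 1.81e+04 Hz.

f₀ = 1.81e+04 Hz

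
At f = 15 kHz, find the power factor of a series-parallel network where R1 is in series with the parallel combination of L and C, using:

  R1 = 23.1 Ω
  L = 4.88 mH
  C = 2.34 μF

Step 1 — Angular frequency: ω = 2π·f = 2π·1.5e+04 = 9.425e+04 rad/s.
Step 2 — Component impedances:
  R1: Z = R = 23.1 Ω
  L: Z = jωL = j·9.425e+04·0.00488 = 0 + j459.9 Ω
  C: Z = 1/(jωC) = -j/(ω·C) = 0 - j4.534 Ω
Step 3 — Parallel branch: L || C = 1/(1/L + 1/C) = 0 - j4.579 Ω.
Step 4 — Series with R1: Z_total = R1 + (L || C) = 23.1 - j4.579 Ω = 23.55∠-11.2° Ω.
Step 5 — Power factor: PF = cos(φ) = Re(Z)/|Z| = 23.1/23.55 = 0.9809.
Step 6 — Type: Im(Z) = -4.579 ⇒ leading (phase φ = -11.2°).

PF = 0.9809 (leading, φ = -11.2°)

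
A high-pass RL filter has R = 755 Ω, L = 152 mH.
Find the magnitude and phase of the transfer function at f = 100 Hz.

Step 1 — Angular frequency: ω = 2π·100 = 628.3 rad/s.
Step 2 — Transfer function: H(jω) = jωL/(R + jωL).
Step 3 — Numerator jωL = j·95.5; denominator R + jωL = 755 + j95.5.
Step 4 — H = 0.01575 + j0.1245.
Step 5 — Magnitude: |H| = 0.1255 (-18.0 dB); phase: φ = 82.8°.

|H| = 0.1255 (-18.0 dB), φ = 82.8°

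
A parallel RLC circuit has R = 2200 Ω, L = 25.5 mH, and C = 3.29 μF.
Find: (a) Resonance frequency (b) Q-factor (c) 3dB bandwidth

Step 1 — Resonance: ω₀ = 1/√(LC) = 1/√(0.0255·3.29e-06) = 3452 rad/s.
Step 2 — f₀ = ω₀/(2π) = 549.5 Hz.
Step 3 — Parallel Q: Q = R/(ω₀L) = 2200/(3452·0.0255) = 24.99.
Step 4 — Bandwidth: Δω = ω₀/Q = 138.2 rad/s; BW = Δω/(2π) = 21.99 Hz.

(a) f₀ = 549.5 Hz  (b) Q = 24.99  (c) BW = 21.99 Hz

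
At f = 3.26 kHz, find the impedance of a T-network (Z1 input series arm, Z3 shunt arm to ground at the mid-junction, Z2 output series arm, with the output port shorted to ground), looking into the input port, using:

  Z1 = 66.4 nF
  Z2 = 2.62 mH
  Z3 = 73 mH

Step 1 — Angular frequency: ω = 2π·f = 2π·3260 = 2.048e+04 rad/s.
Step 2 — Component impedances:
  Z1: Z = 1/(jωC) = -j/(ω·C) = 0 - j735.2 Ω
  Z2: Z = jωL = j·2.048e+04·0.00262 = 0 + j53.67 Ω
  Z3: Z = jωL = j·2.048e+04·0.073 = 0 + j1495 Ω
Step 3 — With the output port shorted to ground, the output series arm Z2 runs from the junction to ground; the shunt arm Z3 also runs from the junction to ground. They appear in parallel: Z3 || Z2 = 0 + j51.81 Ω.
Step 4 — Series with input arm Z1: Z_in = Z1 + (Z3 || Z2) = 0 - j683.4 Ω = 683.4∠-90.0° Ω.

Z = 0 - j683.4 Ω = 683.4∠-90.0° Ω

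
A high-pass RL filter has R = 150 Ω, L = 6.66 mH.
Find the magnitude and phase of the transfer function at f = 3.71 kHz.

Step 1 — Angular frequency: ω = 2π·3710 = 2.331e+04 rad/s.
Step 2 — Transfer function: H(jω) = jωL/(R + jωL).
Step 3 — Numerator jωL = j·155.2; denominator R + jωL = 150 + j155.2.
Step 4 — H = 0.5172 + j0.4997.
Step 5 — Magnitude: |H| = 0.7192 (-2.9 dB); phase: φ = 44.0°.

|H| = 0.7192 (-2.9 dB), φ = 44.0°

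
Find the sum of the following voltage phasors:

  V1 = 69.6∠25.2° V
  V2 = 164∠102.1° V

Step 1 — Convert each phasor to rectangular form:
  V1 = 69.6·(cos(25.2°) + j·sin(25.2°)) = 62.98 + j29.63 V
  V2 = 164·(cos(102.1°) + j·sin(102.1°)) = -34.38 + j160.4 V
Step 2 — Sum components: V_total = 28.6 + j190 V.
Step 3 — Convert to polar: |V_total| = 192.1 V, ∠V_total = 81.4°.

V_total = 192.1∠81.4° V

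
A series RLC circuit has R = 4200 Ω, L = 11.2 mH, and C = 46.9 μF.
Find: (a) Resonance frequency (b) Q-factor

Step 1 — Resonance condition Im(Z)=0 gives ω₀ = 1/√(LC).
Step 2 — ω₀ = 1/√(0.0112·4.69e-05) = 1380 rad/s.
Step 3 — f₀ = ω₀/(2π) = 219.6 Hz.
Step 4 — Series Q: Q = ω₀L/R = 1380·0.0112/4200 = 0.003679.

(a) f₀ = 219.6 Hz  (b) Q = 0.003679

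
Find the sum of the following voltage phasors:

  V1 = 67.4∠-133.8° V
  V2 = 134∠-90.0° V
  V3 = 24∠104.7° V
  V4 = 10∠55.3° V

Step 1 — Convert each phasor to rectangular form:
  V1 = 67.4·(cos(-133.8°) + j·sin(-133.8°)) = -46.65 - j48.65 V
  V2 = 134·(cos(-90.0°) + j·sin(-90.0°)) = 0 - j134 V
  V3 = 24·(cos(104.7°) + j·sin(104.7°)) = -6.09 + j23.21 V
  V4 = 10·(cos(55.3°) + j·sin(55.3°)) = 5.693 + j8.221 V
Step 2 — Sum components: V_total = -47.05 - j151.2 V.
Step 3 — Convert to polar: |V_total| = 158.4 V, ∠V_total = -107.3°.

V_total = 158.4∠-107.3° V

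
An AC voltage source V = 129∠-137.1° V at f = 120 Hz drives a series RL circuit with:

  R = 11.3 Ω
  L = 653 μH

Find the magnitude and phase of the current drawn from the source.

Step 1 — Angular frequency: ω = 2π·f = 2π·120 = 754 rad/s.
Step 2 — Component impedances:
  R: Z = R = 11.3 Ω
  L: Z = jωL = j·754·0.000653 = 0 + j0.4924 Ω
Step 3 — Series combination: Z_total = R + L = 11.3 + j0.4924 Ω = 11.31∠2.5° Ω.
Step 4 — Source phasor: V = 129∠-137.1° V = -94.5 - j87.81 V.
Step 5 — Ohm's law: I = V / Z_total = (-94.5 - j87.81) / (11.3 + j0.4924) = -8.685 - j7.393 A.
Step 6 — Convert to polar: |I| = 11.41 A, ∠I = -139.6°.

I = 11.41∠-139.6° A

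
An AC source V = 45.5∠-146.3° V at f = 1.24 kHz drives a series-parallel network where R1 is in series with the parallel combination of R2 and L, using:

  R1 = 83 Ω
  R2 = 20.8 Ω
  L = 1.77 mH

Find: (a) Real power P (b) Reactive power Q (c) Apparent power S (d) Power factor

Step 1 — Angular frequency: ω = 2π·f = 2π·1240 = 7791 rad/s.
Step 2 — Component impedances:
  R1: Z = R = 83 Ω
  R2: Z = R = 20.8 Ω
  L: Z = jωL = j·7791·0.00177 = 0 + j13.79 Ω
Step 3 — Parallel branch: R2 || L = 1/(1/R2 + 1/L) = 6.351 + j9.58 Ω.
Step 4 — Series with R1: Z_total = R1 + (R2 || L) = 89.35 + j9.58 Ω = 89.86∠6.1° Ω.
Step 5 — Source phasor: V = 45.5∠-146.3° V = -37.85 - j25.25 V.
Step 6 — Current: I = V / Z = -0.4488 - j0.2344 A = 0.5063∠-152.4° A.
Step 7 — Complex power: S = V·I* = 22.91 + j2.456 VA.
Step 8 — Real power: P = Re(S) = 22.91 W.
Step 9 — Reactive power: Q = Im(S) = 2.456 VAR.
Step 10 — Apparent power: |S| = 23.04 VA.
Step 11 — Power factor: PF = P/|S| = 0.9943 (lagging).

(a) P = 22.91 W  (b) Q = 2.456 VAR  (c) S = 23.04 VA  (d) PF = 0.9943 (lagging)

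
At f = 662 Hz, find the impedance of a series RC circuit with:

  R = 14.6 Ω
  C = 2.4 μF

Step 1 — Angular frequency: ω = 2π·f = 2π·662 = 4159 rad/s.
Step 2 — Component impedances:
  R: Z = R = 14.6 Ω
  C: Z = 1/(jωC) = -j/(ω·C) = 0 - j100.2 Ω
Step 3 — Series combination: Z_total = R + C = 14.6 - j100.2 Ω = 101.2∠-81.7° Ω.

Z = 14.6 - j100.2 Ω = 101.2∠-81.7° Ω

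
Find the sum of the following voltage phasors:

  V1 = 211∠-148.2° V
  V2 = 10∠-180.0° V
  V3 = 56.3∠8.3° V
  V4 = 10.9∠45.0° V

Step 1 — Convert each phasor to rectangular form:
  V1 = 211·(cos(-148.2°) + j·sin(-148.2°)) = -179.3 - j111.2 V
  V2 = 10·(cos(-180.0°) + j·sin(-180.0°)) = -10 V
  V3 = 56.3·(cos(8.3°) + j·sin(8.3°)) = 55.71 + j8.127 V
  V4 = 10.9·(cos(45.0°) + j·sin(45.0°)) = 7.707 + j7.707 V
Step 2 — Sum components: V_total = -125.9 - j95.35 V.
Step 3 — Convert to polar: |V_total| = 157.9 V, ∠V_total = -142.9°.

V_total = 157.9∠-142.9° V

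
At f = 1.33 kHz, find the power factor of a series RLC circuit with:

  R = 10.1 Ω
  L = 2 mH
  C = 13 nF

Step 1 — Angular frequency: ω = 2π·f = 2π·1330 = 8357 rad/s.
Step 2 — Component impedances:
  R: Z = R = 10.1 Ω
  L: Z = jωL = j·8357·0.002 = 0 + j16.71 Ω
  C: Z = 1/(jωC) = -j/(ω·C) = 0 - j9205 Ω
Step 3 — Series combination: Z_total = R + L + C = 10.1 - j9188 Ω = 9188∠-89.9° Ω.
Step 4 — Power factor: PF = cos(φ) = Re(Z)/|Z| = 10.1/9188 = 0.001099.
Step 5 — Type: Im(Z) = -9188 ⇒ leading (phase φ = -89.9°).

PF = 0.001099 (leading, φ = -89.9°)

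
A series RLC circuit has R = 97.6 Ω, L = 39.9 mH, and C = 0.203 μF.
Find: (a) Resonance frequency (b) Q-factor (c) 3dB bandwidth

Step 1 — Resonance: ω₀ = 1/√(LC) = 1/√(0.0399·2.03e-07) = 1.111e+04 rad/s.
Step 2 — f₀ = ω₀/(2π) = 1768 Hz.
Step 3 — Series Q: Q = ω₀L/R = 1.111e+04·0.0399/97.6 = 4.542.
Step 4 — Bandwidth: Δω = ω₀/Q = 2446 rad/s; BW = Δω/(2π) = 389.3 Hz.

(a) f₀ = 1768 Hz  (b) Q = 4.542  (c) BW = 389.3 Hz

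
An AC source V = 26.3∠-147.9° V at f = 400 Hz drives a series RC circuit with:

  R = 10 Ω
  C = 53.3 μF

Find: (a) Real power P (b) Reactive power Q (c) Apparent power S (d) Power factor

Step 1 — Angular frequency: ω = 2π·f = 2π·400 = 2513 rad/s.
Step 2 — Component impedances:
  R: Z = R = 10 Ω
  C: Z = 1/(jωC) = -j/(ω·C) = 0 - j7.465 Ω
Step 3 — Series combination: Z_total = R + C = 10 - j7.465 Ω = 12.48∠-36.7° Ω.
Step 4 — Source phasor: V = 26.3∠-147.9° V = -22.28 - j13.98 V.
Step 5 — Current: I = V / Z = -0.7607 - j1.965 A = 2.108∠-111.2° A.
Step 6 — Complex power: S = V·I* = 44.42 - j33.16 VA.
Step 7 — Real power: P = Re(S) = 44.42 W.
Step 8 — Reactive power: Q = Im(S) = -33.16 VAR.
Step 9 — Apparent power: |S| = 55.43 VA.
Step 10 — Power factor: PF = P/|S| = 0.8013 (leading).

(a) P = 44.42 W  (b) Q = -33.16 VAR  (c) S = 55.43 VA  (d) PF = 0.8013 (leading)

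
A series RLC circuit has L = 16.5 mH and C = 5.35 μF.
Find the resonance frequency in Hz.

Step 1 — Resonance condition Im(Z)=0 gives ω₀ = 1/√(LC).
Step 2 — ω₀ = 1/√(0.0165·5.35e-06) = 3366 rad/s.
Step 3 — f₀ = ω₀/(2π) = 535.7 Hz.

f₀ = 535.7 Hz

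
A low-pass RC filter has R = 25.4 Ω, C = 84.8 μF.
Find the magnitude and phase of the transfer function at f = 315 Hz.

Step 1 — Angular frequency: ω = 2π·315 = 1979 rad/s.
Step 2 — Transfer function: H(jω) = 1/(1 + jωRC).
Step 3 — Denominator: 1 + jωRC = 1 + j·1979·25.4·8.48e-05 = 1 + j4.263.
Step 4 — H = 0.05216 - j0.2223.
Step 5 — Magnitude: |H| = 0.2284 (-12.8 dB); phase: φ = -76.8°.

|H| = 0.2284 (-12.8 dB), φ = -76.8°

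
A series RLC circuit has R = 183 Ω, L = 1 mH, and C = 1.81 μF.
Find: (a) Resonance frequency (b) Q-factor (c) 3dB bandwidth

Step 1 — Resonance condition Im(Z)=0 gives ω₀ = 1/√(LC).
Step 2 — ω₀ = 1/√(0.001·1.81e-06) = 2.351e+04 rad/s.
Step 3 — f₀ = ω₀/(2π) = 3741 Hz.
Step 4 — Series Q: Q = ω₀L/R = 2.351e+04·0.001/183 = 0.1284.
Step 5 — 3dB bandwidth: Δω = ω₀/Q = 1.83e+05 rad/s; BW = Δω/(2π) = 2.913e+04 Hz.

(a) f₀ = 3741 Hz  (b) Q = 0.1284  (c) BW = 2.913e+04 Hz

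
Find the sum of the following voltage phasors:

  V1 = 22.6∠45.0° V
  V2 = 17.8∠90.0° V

Step 1 — Convert each phasor to rectangular form:
  V1 = 22.6·(cos(45.0°) + j·sin(45.0°)) = 15.98 + j15.98 V
  V2 = 17.8·(cos(90.0°) + j·sin(90.0°)) = 0 + j17.8 V
Step 2 — Sum components: V_total = 15.98 + j33.78 V.
Step 3 — Convert to polar: |V_total| = 37.37 V, ∠V_total = 64.7°.

V_total = 37.37∠64.7° V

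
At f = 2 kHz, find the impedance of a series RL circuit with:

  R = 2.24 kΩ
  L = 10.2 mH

Step 1 — Angular frequency: ω = 2π·f = 2π·2000 = 1.257e+04 rad/s.
Step 2 — Component impedances:
  R: Z = R = 2240 Ω
  L: Z = jωL = j·1.257e+04·0.0102 = 0 + j128.2 Ω
Step 3 — Series combination: Z_total = R + L = 2240 + j128.2 Ω = 2244∠3.3° Ω.

Z = 2240 + j128.2 Ω = 2244∠3.3° Ω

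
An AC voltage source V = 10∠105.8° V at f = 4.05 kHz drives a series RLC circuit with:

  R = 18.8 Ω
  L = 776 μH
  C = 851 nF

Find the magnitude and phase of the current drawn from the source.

Step 1 — Angular frequency: ω = 2π·f = 2π·4050 = 2.545e+04 rad/s.
Step 2 — Component impedances:
  R: Z = R = 18.8 Ω
  L: Z = jωL = j·2.545e+04·0.000776 = 0 + j19.75 Ω
  C: Z = 1/(jωC) = -j/(ω·C) = 0 - j46.18 Ω
Step 3 — Series combination: Z_total = R + L + C = 18.8 - j26.43 Ω = 32.44∠-54.6° Ω.
Step 4 — Source phasor: V = 10∠105.8° V = -2.723 + j9.622 V.
Step 5 — Ohm's law: I = V / Z_total = (-2.723 + j9.622) / (18.8 - j26.43) = -0.2904 + j0.1035 A.
Step 6 — Convert to polar: |I| = 0.3083 A, ∠I = 160.4°.

I = 0.3083∠160.4° A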